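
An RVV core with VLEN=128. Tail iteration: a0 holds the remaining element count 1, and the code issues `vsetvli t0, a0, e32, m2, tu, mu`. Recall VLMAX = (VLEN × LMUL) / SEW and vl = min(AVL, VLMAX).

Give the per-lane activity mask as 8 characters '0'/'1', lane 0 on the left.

predicate = 10000000

VLMAX = (128 × 2) / 32 = 8 lanes
vl = min(AVL, VLMAX) = min(1, 8) = 1
bits (lane 0 leftmost): 10000000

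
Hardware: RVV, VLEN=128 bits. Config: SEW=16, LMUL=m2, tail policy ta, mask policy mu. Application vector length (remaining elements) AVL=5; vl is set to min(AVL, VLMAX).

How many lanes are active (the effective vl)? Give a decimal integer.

vl = 5

VLMAX = VLEN×LMUL/SEW = 128×2/16 = 16
AVL=5 ≤ VLMAX=16, so vl = 5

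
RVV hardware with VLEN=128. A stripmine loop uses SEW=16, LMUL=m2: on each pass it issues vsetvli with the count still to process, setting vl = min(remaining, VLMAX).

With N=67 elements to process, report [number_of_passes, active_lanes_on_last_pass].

VLMAX = VLEN×LMUL/SEW = 128×2/16 = 16
iterations = ceil(67/16) = 5; final-pass vl = 3

[iterations, last_vl] = [5, 3]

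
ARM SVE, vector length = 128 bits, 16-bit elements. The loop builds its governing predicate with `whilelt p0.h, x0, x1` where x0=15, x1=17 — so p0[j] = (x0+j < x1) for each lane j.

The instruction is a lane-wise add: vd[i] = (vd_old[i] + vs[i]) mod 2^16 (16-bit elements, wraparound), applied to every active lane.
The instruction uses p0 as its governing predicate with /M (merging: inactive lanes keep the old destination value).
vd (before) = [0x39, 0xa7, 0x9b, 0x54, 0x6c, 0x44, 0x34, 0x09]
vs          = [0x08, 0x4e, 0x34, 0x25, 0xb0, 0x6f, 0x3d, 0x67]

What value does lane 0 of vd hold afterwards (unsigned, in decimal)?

vd[0] = 65

128-bit reg / 16-bit elem → 8 lanes
active while 15+j < 17, i.e. j ∈ [0,2) capped at 8 ⇒ 2
vd[0] add(0x39,0x08) -> 0x41
vd[1] add(0xa7,0x4e) -> 0xf5
vd[2] tail/keep -> 0x9b
vd[3] tail/keep -> 0x54
vd[4] tail/keep -> 0x6c
vd[5] tail/keep -> 0x44
vd[6] tail/keep -> 0x34
vd[7] tail/keep -> 0x09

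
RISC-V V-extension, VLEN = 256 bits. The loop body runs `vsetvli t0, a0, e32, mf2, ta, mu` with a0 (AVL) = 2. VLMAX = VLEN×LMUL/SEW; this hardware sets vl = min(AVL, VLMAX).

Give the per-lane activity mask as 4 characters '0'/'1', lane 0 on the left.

predicate = 1100

VLMAX = VLEN×LMUL/SEW = 256×1/2/32 = 4
vl ← min(2, 4) = 2
bits (lane 0 leftmost): 1100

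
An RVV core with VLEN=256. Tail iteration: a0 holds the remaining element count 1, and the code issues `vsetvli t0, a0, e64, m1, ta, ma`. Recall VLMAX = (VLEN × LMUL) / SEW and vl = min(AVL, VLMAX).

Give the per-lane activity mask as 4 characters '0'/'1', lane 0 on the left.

predicate = 1000

VLMAX = VLEN×LMUL/SEW = 256×1/64 = 4
AVL=1 ≤ VLMAX=4, so vl = 1
bits (lane 0 leftmost): 1000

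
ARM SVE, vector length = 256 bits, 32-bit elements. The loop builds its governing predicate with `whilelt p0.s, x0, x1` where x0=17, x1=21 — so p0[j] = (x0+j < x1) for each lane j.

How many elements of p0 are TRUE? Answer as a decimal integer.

vl = 4

256-bit reg / 32-bit elem → 8 lanes
whilelt: lane j active iff 17+j < 21 → j < 4 → 4 active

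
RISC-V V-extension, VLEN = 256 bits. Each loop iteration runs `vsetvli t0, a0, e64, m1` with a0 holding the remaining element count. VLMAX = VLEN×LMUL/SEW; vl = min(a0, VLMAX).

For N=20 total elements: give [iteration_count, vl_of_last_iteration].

[iterations, last_vl] = [5, 4]

VLMAX = VLEN×LMUL/SEW = 256×1/64 = 4
N=20: ⌈20/4⌉ = 5 iters; last vl = 20 − 4×4 = 4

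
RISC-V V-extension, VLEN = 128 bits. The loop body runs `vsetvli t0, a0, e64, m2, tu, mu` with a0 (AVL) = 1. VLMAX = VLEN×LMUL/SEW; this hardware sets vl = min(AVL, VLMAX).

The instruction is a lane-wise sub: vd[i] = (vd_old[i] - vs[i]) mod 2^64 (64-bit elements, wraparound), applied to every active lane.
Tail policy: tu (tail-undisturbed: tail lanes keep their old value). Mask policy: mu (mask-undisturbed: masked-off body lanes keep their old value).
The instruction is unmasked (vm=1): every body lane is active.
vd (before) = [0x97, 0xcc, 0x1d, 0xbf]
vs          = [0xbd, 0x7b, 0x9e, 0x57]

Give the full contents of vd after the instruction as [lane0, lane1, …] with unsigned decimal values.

VLMAX = VLEN×LMUL/SEW = 128×2/64 = 4
vl = min(AVL, VLMAX) = min(1, 4) = 1
[0] sub(0x97,0xbd) = 0xffffffffffffffda
[1] tail/keep = 0xcc
[2] tail/keep = 0x1d
[3] tail/keep = 0xbf

vd = [18446744073709551578, 204, 29, 191]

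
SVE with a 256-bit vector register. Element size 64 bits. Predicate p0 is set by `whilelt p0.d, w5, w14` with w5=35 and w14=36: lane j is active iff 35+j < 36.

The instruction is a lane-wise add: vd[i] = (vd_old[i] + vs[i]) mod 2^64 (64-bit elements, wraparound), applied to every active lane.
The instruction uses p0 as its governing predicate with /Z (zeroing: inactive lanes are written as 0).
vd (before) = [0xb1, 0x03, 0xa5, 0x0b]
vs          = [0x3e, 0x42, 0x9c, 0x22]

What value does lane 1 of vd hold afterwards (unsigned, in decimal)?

vd[1] = 0

register lanes = 256/64 = 4
whilelt: lane j active iff 35+j < 36 → j < 1 → 1 active
lane  0: add(0xb1,0x3e) ⇒ 0xef
lane  1: tail/zero ⇒ 0x00
lane  2: tail/zero ⇒ 0x00
lane  3: tail/zero ⇒ 0x00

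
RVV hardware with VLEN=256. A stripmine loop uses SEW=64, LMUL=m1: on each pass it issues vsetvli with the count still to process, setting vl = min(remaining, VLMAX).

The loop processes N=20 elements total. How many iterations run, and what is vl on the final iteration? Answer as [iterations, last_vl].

[iterations, last_vl] = [5, 4]

VLMAX = VLEN×LMUL/SEW = 256×1/64 = 4
iterations = ceil(20/4) = 5; final-pass vl = 4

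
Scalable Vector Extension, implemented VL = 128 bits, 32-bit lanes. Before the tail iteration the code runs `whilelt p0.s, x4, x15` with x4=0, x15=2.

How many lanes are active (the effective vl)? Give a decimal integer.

128-bit reg / 32-bit elem → 4 lanes
p0[j] = (0+j < 2); true for j=0..1 → 2 lanes set

vl = 2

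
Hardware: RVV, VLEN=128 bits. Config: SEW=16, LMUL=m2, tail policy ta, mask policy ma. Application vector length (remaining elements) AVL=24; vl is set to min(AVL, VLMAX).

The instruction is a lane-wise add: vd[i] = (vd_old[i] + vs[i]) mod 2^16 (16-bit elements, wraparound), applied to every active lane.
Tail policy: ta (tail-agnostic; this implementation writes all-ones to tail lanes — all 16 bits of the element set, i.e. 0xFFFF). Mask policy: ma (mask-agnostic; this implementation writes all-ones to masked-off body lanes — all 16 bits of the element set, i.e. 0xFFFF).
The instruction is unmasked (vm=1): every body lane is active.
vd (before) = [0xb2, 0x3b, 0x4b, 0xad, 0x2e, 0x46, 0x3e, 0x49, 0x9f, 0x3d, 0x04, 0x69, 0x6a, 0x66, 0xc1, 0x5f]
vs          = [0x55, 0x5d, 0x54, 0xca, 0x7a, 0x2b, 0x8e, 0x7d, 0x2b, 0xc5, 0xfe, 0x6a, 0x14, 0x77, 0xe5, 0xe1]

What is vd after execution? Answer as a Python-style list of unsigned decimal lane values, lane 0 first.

VLMAX = (128 × 2) / 16 = 16 lanes
vl ← min(24, 16) = 16
  i=0: add(0xb2,0x55) → 263
  i=1: add(0x3b,0x5d) → 152
  i=2: add(0x4b,0x54) → 159
  i=3: add(0xad,0xca) → 375
  i=4: add(0x2e,0x7a) → 168
  i=5: add(0x46,0x2b) → 113
  i=6: add(0x3e,0x8e) → 204
  i=7: add(0x49,0x7d) → 198
  i=8: add(0x9f,0x2b) → 202
  i=9: add(0x3d,0xc5) → 258
  i=10: add(0x04,0xfe) → 258
  i=11: add(0x69,0x6a) → 211
  i=12: add(0x6a,0x14) → 126
  i=13: add(0x66,0x77) → 221
  i=14: add(0xc1,0xe5) → 422
  i=15: add(0x5f,0xe1) → 320

vd = [263, 152, 159, 375, 168, 113, 204, 198, 202, 258, 258, 211, 126, 221, 422, 320]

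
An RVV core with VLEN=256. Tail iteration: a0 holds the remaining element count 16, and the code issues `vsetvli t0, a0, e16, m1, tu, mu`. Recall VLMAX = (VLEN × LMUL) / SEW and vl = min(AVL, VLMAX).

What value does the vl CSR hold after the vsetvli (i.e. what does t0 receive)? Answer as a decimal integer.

lanes per group: 256·1/16 = 16
vl ← min(16, 16) = 16

vl = 16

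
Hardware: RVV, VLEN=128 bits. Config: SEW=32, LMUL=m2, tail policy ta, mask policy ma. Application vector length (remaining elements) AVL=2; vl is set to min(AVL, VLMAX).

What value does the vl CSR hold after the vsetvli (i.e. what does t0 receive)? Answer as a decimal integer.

VLMAX = VLEN×LMUL/SEW = 128×2/32 = 8
AVL=2 ≤ VLMAX=8, so vl = 2

vl = 2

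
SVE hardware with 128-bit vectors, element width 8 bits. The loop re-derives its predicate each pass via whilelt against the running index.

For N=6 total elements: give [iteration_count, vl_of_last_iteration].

register lanes = 128/8 = 16
6 elements at 16/iter → 1 passes, remainder 6 on the last

[iterations, last_vl] = [1, 6]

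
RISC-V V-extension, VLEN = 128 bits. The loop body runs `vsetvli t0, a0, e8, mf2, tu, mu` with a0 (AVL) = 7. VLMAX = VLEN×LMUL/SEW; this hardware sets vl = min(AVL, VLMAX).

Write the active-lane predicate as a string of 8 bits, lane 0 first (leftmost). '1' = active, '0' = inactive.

VLMAX = VLEN×LMUL/SEW = 128×1/2/8 = 8
vl = min(AVL, VLMAX) = min(7, 8) = 7
bits (lane 0 leftmost): 11111110

predicate = 11111110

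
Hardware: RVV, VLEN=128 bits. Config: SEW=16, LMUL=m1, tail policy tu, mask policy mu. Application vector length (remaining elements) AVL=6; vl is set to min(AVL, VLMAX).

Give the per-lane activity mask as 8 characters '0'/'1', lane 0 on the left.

VLMAX = VLEN×LMUL/SEW = 128×1/16 = 8
vl ← min(6, 8) = 6
bits (lane 0 leftmost): 11111100

predicate = 11111100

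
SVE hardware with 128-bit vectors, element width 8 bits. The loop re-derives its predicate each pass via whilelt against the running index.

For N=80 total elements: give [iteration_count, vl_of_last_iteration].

register lanes = 128/8 = 16
iterations = ceil(80/16) = 5; final-pass vl = 16

[iterations, last_vl] = [5, 16]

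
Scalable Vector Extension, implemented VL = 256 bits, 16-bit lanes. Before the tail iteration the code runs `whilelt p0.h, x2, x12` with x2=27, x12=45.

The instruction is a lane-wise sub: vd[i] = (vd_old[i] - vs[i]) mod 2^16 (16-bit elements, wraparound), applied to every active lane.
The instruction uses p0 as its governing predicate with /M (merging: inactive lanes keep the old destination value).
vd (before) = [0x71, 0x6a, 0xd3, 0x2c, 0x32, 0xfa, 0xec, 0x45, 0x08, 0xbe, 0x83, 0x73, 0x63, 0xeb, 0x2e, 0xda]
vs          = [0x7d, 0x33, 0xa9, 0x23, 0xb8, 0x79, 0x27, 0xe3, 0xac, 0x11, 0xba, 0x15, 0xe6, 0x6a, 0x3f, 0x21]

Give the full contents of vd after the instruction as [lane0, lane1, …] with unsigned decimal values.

lane count: 256 div 16 = 16
p0[j] = (27+j < 45); true for j=0..15 → 16 lanes set
lane  0: sub(0x71,0x7d) ⇒ 0xfff4
lane  1: sub(0x6a,0x33) ⇒ 0x37
lane  2: sub(0xd3,0xa9) ⇒ 0x2a
lane  3: sub(0x2c,0x23) ⇒ 0x09
lane  4: sub(0x32,0xb8) ⇒ 0xff7a
lane  5: sub(0xfa,0x79) ⇒ 0x81
lane  6: sub(0xec,0x27) ⇒ 0xc5
lane  7: sub(0x45,0xe3) ⇒ 0xff62
lane  8: sub(0x08,0xac) ⇒ 0xff5c
lane  9: sub(0xbe,0x11) ⇒ 0xad
lane 10: sub(0x83,0xba) ⇒ 0xffc9
lane 11: sub(0x73,0x15) ⇒ 0x5e
lane 12: sub(0x63,0xe6) ⇒ 0xff7d
lane 13: sub(0xeb,0x6a) ⇒ 0x81
lane 14: sub(0x2e,0x3f) ⇒ 0xffef
lane 15: sub(0xda,0x21) ⇒ 0xb9

vd = [65524, 55, 42, 9, 65402, 129, 197, 65378, 65372, 173, 65481, 94, 65405, 129, 65519, 185]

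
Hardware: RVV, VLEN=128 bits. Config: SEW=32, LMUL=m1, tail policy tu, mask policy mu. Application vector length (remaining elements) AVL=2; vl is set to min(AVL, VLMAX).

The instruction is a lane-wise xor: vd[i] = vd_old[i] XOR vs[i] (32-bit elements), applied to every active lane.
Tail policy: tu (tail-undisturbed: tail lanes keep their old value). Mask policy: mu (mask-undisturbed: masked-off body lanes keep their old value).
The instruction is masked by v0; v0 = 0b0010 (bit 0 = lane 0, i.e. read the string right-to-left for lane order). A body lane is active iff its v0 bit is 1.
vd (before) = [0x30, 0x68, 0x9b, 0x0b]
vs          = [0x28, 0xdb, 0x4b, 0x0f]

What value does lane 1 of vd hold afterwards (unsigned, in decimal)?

vd[1] = 179

VLMAX = (128 × 1) / 32 = 4 lanes
vl = min(AVL, VLMAX) = min(2, 4) = 2
[0] mask-off/keep = 0x30
[1] xor(0x68,0xdb) = 0xb3
[2] tail/keep = 0x9b
[3] tail/keep = 0x0b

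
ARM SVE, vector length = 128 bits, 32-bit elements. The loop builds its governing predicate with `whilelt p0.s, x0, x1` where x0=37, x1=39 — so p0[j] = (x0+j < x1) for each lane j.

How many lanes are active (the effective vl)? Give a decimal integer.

vl = 2

lane count: 128 div 32 = 4
active while 37+j < 39, i.e. j ∈ [0,2) capped at 4 ⇒ 2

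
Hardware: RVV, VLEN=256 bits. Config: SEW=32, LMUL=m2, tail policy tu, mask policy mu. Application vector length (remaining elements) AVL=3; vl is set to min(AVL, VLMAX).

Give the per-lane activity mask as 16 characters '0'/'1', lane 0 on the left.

VLMAX = (256 × 2) / 32 = 16 lanes
AVL=3 ≤ VLMAX=16, so vl = 3
bits (lane 0 leftmost): 1110000000000000

predicate = 1110000000000000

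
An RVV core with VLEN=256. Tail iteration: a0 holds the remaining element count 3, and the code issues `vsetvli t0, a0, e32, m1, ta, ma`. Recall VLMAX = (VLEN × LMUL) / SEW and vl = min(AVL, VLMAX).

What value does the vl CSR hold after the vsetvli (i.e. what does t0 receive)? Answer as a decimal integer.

VLMAX = (256 × 1) / 32 = 8 lanes
vl = min(AVL, VLMAX) = min(3, 8) = 3

vl = 3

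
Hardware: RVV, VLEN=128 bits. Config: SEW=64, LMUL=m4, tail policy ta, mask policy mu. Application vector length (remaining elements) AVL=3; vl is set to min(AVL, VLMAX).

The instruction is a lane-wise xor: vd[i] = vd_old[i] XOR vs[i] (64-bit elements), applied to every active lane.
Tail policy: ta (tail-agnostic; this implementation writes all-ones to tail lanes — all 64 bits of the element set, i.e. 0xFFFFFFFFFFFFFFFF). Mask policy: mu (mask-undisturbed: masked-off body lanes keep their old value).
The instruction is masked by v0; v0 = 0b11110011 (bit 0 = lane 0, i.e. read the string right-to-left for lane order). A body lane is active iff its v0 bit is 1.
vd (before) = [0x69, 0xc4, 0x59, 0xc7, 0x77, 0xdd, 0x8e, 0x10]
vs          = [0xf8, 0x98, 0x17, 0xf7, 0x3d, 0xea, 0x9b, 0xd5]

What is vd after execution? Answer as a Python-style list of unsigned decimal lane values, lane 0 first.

vd = [145, 92, 89, 18446744073709551615, 18446744073709551615, 18446744073709551615, 18446744073709551615, 18446744073709551615]

VLMAX = (128 × 4) / 64 = 8 lanes
AVL=3 ≤ VLMAX=8, so vl = 3
vd[0] xor(0x69,0xf8) -> 0x91
vd[1] xor(0xc4,0x98) -> 0x5c
vd[2] mask-off/keep -> 0x59
vd[3] tail/ones -> 0xffffffffffffffff
vd[4] tail/ones -> 0xffffffffffffffff
vd[5] tail/ones -> 0xffffffffffffffff
vd[6] tail/ones -> 0xffffffffffffffff
vd[7] tail/ones -> 0xffffffffffffffff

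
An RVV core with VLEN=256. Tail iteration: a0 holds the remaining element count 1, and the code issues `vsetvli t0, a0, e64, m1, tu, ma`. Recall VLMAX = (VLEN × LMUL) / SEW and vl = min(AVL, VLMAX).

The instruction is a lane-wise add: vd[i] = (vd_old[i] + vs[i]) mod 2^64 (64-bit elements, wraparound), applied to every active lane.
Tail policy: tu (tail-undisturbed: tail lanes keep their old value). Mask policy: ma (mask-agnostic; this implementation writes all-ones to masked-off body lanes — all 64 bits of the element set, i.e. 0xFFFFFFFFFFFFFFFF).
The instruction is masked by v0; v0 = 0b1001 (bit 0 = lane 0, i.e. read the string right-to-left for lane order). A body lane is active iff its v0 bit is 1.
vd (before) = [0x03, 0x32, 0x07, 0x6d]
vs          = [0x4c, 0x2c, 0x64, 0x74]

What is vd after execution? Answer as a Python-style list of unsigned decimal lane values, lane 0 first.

VLMAX = VLEN×LMUL/SEW = 256×1/64 = 4
AVL=1 ≤ VLMAX=4, so vl = 1
[0] add(0x03,0x4c) = 0x4f
[1] tail/keep = 0x32
[2] tail/keep = 0x07
[3] tail/keep = 0x6d

vd = [79, 50, 7, 109]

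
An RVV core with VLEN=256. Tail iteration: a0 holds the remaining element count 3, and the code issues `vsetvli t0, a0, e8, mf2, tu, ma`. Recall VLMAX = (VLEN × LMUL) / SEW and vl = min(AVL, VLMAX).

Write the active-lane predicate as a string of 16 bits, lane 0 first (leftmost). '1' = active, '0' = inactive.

predicate = 1110000000000000

VLMAX = (256 × 1/2) / 8 = 16 lanes
vl ← min(3, 16) = 3
bits (lane 0 leftmost): 1110000000000000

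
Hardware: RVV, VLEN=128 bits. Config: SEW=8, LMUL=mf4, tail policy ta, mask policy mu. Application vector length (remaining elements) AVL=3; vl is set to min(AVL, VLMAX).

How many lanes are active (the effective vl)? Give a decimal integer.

VLMAX = VLEN×LMUL/SEW = 128×1/4/8 = 4
AVL=3 ≤ VLMAX=4, so vl = 3

vl = 3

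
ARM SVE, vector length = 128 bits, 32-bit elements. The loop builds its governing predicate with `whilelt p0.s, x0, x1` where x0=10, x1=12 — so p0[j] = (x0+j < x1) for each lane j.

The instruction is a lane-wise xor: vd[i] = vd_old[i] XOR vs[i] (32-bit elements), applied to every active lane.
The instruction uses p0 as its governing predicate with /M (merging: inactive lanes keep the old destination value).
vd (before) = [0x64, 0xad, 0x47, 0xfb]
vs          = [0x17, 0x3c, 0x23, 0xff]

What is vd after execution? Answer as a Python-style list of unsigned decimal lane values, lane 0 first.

lane count: 128 div 32 = 4
p0[j] = (10+j < 12); true for j=0..1 → 2 lanes set
lane  0: xor(0x64,0x17) ⇒ 0x73
lane  1: xor(0xad,0x3c) ⇒ 0x91
lane  2: tail/keep ⇒ 0x47
lane  3: tail/keep ⇒ 0xfb

vd = [115, 145, 71, 251]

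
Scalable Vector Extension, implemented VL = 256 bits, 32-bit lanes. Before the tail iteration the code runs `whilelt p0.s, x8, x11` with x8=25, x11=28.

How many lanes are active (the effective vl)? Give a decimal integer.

lane count: 256 div 32 = 8
whilelt: lane j active iff 25+j < 28 → j < 3 → 3 active

vl = 3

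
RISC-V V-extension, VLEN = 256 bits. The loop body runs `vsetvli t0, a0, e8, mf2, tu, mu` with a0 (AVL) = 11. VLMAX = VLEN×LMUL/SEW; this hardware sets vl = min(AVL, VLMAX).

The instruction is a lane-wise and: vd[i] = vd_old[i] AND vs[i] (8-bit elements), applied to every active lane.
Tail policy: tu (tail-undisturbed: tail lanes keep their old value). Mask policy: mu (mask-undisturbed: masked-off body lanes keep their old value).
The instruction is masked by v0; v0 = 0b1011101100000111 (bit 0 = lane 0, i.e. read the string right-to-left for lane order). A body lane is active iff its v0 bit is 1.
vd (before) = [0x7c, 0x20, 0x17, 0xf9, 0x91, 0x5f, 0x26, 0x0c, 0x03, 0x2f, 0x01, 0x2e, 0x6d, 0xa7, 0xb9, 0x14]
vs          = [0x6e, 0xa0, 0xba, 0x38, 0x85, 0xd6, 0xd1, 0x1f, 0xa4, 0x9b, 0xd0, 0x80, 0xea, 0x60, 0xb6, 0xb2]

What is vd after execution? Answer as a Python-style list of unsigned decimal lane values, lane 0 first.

lanes per group: 256·1/2/8 = 16
vl = min(AVL, VLMAX) = min(11, 16) = 11
  i=0: and(0x7c,0x6e) → 108
  i=1: and(0x20,0xa0) → 32
  i=2: and(0x17,0xba) → 18
  i=3: mask-off/keep → 249
  i=4: mask-off/keep → 145
  i=5: mask-off/keep → 95
  i=6: mask-off/keep → 38
  i=7: mask-off/keep → 12
  i=8: and(0x03,0xa4) → 0
  i=9: and(0x2f,0x9b) → 11
  i=10: mask-off/keep → 1
  i=11: tail/keep → 46
  i=12: tail/keep → 109
  i=13: tail/keep → 167
  i=14: tail/keep → 185
  i=15: tail/keep → 20

vd = [108, 32, 18, 249, 145, 95, 38, 12, 0, 11, 1, 46, 109, 167, 185, 20]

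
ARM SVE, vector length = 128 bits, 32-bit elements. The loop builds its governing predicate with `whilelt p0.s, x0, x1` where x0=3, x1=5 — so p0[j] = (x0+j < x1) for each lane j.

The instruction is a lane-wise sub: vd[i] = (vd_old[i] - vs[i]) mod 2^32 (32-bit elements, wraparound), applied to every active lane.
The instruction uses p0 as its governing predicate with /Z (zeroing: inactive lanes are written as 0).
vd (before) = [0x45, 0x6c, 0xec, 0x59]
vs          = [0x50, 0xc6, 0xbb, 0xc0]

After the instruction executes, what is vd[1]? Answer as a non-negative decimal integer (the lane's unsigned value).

vd[1] = 4294967206

register lanes = 128/32 = 4
p0[j] = (3+j < 5); true for j=0..1 → 2 lanes set
  i=0: sub(0x45,0x50) → 4294967285
  i=1: sub(0x6c,0xc6) → 4294967206
  i=2: tail/zero → 0
  i=3: tail/zero → 0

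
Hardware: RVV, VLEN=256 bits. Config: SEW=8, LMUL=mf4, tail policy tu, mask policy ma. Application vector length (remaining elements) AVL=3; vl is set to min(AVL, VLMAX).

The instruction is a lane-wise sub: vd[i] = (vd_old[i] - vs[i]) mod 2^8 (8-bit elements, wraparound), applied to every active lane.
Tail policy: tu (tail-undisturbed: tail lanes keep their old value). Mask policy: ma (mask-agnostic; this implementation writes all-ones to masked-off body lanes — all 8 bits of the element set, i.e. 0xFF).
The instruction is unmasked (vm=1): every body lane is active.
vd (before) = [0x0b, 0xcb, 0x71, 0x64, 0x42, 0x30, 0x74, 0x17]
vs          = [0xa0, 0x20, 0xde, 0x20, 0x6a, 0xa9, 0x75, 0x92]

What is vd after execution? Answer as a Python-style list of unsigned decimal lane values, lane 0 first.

vd = [107, 171, 147, 100, 66, 48, 116, 23]

VLMAX = (256 × 1/4) / 8 = 8 lanes
AVL=3 ≤ VLMAX=8, so vl = 3
vd[0] sub(0x0b,0xa0) -> 0x6b
vd[1] sub(0xcb,0x20) -> 0xab
vd[2] sub(0x71,0xde) -> 0x93
vd[3] tail/keep -> 0x64
vd[4] tail/keep -> 0x42
vd[5] tail/keep -> 0x30
vd[6] tail/keep -> 0x74
vd[7] tail/keep -> 0x17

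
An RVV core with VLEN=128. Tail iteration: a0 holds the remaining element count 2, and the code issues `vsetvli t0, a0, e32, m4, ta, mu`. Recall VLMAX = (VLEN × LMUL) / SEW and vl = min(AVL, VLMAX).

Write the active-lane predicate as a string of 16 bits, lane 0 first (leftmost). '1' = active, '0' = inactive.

lanes per group: 128·4/32 = 16
vl ← min(2, 16) = 2
bits (lane 0 leftmost): 1100000000000000

predicate = 1100000000000000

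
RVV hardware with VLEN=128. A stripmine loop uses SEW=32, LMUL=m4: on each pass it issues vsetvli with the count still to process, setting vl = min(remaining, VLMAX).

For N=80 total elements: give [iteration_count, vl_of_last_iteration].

VLMAX = VLEN×LMUL/SEW = 128×4/32 = 16
N=80: ⌈80/16⌉ = 5 iters; last vl = 80 − 4×16 = 16

[iterations, last_vl] = [5, 16]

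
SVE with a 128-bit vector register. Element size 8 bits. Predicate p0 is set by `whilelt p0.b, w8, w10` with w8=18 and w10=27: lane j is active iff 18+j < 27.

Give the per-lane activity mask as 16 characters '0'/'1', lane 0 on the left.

lane count: 128 div 8 = 16
whilelt: lane j active iff 18+j < 27 → j < 9 → 9 active
bits (lane 0 leftmost): 1111111110000000

predicate = 1111111110000000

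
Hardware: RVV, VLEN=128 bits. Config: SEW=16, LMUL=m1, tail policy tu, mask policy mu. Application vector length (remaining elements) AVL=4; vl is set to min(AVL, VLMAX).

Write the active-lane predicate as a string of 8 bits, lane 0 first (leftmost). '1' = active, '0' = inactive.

VLMAX = (128 × 1) / 16 = 8 lanes
vl ← min(4, 8) = 4
bits (lane 0 leftmost): 11110000

predicate = 11110000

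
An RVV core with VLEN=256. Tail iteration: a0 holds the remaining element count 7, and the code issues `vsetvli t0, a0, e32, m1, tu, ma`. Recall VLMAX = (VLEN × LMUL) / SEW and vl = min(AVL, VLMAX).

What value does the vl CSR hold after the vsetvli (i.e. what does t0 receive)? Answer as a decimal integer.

vl = 7

VLMAX = (256 × 1) / 32 = 8 lanes
vl = min(AVL, VLMAX) = min(7, 8) = 7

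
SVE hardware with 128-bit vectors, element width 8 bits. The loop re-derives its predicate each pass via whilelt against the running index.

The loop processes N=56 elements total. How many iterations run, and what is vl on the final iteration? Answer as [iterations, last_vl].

register lanes = 128/8 = 16
56 elements at 16/iter → 4 passes, remainder 8 on the last

[iterations, last_vl] = [4, 8]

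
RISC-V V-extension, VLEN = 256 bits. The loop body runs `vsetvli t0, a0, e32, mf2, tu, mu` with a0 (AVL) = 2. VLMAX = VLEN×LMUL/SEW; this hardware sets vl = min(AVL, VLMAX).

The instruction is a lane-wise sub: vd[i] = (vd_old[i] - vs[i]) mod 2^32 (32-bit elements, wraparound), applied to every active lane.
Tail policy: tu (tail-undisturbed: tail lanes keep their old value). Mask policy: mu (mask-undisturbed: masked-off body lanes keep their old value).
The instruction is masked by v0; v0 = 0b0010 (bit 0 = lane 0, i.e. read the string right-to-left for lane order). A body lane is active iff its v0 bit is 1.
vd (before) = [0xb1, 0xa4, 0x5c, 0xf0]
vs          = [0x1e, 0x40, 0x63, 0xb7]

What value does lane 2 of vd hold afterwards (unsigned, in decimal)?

vd[2] = 92

VLMAX = VLEN×LMUL/SEW = 256×1/2/32 = 4
vl ← min(2, 4) = 2
[0] mask-off/keep = 0xb1
[1] sub(0xa4,0x40) = 0x64
[2] tail/keep = 0x5c
[3] tail/keep = 0xf0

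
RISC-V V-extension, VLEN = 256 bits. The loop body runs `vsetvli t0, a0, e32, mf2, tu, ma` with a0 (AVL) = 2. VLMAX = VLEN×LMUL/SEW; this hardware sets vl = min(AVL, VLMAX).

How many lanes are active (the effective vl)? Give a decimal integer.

VLMAX = VLEN×LMUL/SEW = 256×1/2/32 = 4
vl = min(AVL, VLMAX) = min(2, 4) = 2

vl = 2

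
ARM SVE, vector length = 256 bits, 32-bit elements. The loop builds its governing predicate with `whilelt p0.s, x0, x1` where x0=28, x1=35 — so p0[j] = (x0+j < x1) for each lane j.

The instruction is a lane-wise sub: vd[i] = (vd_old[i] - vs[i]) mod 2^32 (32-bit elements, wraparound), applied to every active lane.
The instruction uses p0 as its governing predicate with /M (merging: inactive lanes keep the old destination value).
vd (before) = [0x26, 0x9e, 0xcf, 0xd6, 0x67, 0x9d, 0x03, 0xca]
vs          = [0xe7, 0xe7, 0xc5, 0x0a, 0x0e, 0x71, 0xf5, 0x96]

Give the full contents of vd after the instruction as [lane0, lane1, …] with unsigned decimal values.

vd = [4294967103, 4294967223, 10, 204, 89, 44, 4294967054, 202]

register lanes = 256/32 = 8
whilelt: lane j active iff 28+j < 35 → j < 7 → 7 active
vd[0] sub(0x26,0xe7) -> 0xffffff3f
vd[1] sub(0x9e,0xe7) -> 0xffffffb7
vd[2] sub(0xcf,0xc5) -> 0x0a
vd[3] sub(0xd6,0x0a) -> 0xcc
vd[4] sub(0x67,0x0e) -> 0x59
vd[5] sub(0x9d,0x71) -> 0x2c
vd[6] sub(0x03,0xf5) -> 0xffffff0e
vd[7] tail/keep -> 0xca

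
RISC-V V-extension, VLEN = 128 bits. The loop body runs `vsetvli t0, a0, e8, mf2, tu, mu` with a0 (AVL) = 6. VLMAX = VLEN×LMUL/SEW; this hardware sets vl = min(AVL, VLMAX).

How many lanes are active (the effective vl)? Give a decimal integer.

VLMAX = (128 × 1/2) / 8 = 8 lanes
AVL=6 ≤ VLMAX=8, so vl = 6

vl = 6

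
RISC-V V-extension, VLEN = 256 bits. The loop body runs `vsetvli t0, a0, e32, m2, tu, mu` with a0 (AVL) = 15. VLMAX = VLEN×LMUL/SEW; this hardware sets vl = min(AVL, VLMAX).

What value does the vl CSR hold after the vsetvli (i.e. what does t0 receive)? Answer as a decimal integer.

vl = 15

VLMAX = (256 × 2) / 32 = 16 lanes
vl = min(AVL, VLMAX) = min(15, 16) = 15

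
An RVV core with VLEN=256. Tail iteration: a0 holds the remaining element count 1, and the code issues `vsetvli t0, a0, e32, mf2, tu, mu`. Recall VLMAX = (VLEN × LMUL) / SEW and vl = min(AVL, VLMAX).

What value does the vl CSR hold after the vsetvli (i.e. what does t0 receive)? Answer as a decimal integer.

vl = 1

VLMAX = VLEN×LMUL/SEW = 256×1/2/32 = 4
vl = min(AVL, VLMAX) = min(1, 4) = 1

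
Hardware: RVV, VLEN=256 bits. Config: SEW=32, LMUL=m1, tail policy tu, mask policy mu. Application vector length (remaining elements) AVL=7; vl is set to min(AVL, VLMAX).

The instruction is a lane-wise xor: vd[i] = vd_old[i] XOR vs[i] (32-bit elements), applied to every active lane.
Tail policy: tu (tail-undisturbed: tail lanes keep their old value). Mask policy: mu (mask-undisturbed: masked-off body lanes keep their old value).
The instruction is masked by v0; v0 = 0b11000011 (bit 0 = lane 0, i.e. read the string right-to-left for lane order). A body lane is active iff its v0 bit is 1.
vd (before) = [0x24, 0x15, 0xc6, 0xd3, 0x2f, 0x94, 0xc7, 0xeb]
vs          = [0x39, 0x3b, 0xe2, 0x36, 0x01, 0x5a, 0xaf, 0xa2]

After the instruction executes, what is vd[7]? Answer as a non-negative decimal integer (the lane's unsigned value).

vd[7] = 235

VLMAX = (256 × 1) / 32 = 8 lanes
AVL=7 ≤ VLMAX=8, so vl = 7
  i=0: xor(0x24,0x39) → 29
  i=1: xor(0x15,0x3b) → 46
  i=2: mask-off/keep → 198
  i=3: mask-off/keep → 211
  i=4: mask-off/keep → 47
  i=5: mask-off/keep → 148
  i=6: xor(0xc7,0xaf) → 104
  i=7: tail/keep → 235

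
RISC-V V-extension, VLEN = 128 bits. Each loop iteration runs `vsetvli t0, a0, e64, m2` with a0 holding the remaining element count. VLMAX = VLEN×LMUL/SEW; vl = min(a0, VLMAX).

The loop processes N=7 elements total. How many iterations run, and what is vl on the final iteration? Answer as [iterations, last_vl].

[iterations, last_vl] = [2, 3]

lanes per group: 128·2/64 = 4
iterations = ceil(7/4) = 2; final-pass vl = 3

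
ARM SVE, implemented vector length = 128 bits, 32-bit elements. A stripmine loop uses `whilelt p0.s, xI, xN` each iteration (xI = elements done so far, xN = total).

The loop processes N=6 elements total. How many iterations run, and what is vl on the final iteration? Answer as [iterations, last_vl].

[iterations, last_vl] = [2, 2]

128-bit reg / 32-bit elem → 4 lanes
N=6: ⌈6/4⌉ = 2 iters; last vl = 6 − 1×4 = 2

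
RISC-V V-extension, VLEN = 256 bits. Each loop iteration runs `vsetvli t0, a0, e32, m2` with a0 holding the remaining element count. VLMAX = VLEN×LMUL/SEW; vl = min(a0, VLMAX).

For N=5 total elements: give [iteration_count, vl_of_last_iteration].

lanes per group: 256·2/32 = 16
iterations = ceil(5/16) = 1; final-pass vl = 5

[iterations, last_vl] = [1, 5]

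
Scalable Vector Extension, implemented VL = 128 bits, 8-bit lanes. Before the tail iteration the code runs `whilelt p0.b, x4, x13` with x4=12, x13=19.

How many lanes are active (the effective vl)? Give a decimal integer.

vl = 7

lane count: 128 div 8 = 16
whilelt: lane j active iff 12+j < 19 → j < 7 → 7 active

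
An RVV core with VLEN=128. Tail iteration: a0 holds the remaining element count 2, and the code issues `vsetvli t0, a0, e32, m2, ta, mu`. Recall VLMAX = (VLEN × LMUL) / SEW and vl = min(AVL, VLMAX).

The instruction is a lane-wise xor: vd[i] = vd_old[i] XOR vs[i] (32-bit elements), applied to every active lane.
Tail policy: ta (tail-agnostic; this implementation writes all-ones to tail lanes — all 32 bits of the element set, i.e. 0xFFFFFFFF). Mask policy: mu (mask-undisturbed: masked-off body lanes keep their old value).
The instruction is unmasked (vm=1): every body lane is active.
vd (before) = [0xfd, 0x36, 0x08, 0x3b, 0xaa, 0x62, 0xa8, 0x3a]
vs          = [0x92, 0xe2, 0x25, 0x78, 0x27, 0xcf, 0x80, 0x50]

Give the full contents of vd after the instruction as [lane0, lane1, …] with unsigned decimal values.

VLMAX = VLEN×LMUL/SEW = 128×2/32 = 8
vl ← min(2, 8) = 2
vd[0] xor(0xfd,0x92) -> 0x6f
vd[1] xor(0x36,0xe2) -> 0xd4
vd[2] tail/ones -> 0xffffffff
vd[3] tail/ones -> 0xffffffff
vd[4] tail/ones -> 0xffffffff
vd[5] tail/ones -> 0xffffffff
vd[6] tail/ones -> 0xffffffff
vd[7] tail/ones -> 0xffffffff

vd = [111, 212, 4294967295, 4294967295, 4294967295, 4294967295, 4294967295, 4294967295]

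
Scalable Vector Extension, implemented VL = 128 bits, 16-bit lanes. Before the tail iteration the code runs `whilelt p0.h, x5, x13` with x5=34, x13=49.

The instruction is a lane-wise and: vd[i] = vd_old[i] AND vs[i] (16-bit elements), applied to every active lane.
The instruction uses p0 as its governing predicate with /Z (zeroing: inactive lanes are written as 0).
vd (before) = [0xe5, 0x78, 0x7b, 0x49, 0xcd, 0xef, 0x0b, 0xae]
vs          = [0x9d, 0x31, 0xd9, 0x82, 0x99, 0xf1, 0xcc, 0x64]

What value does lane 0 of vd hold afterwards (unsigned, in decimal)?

register lanes = 128/16 = 8
whilelt: lane j active iff 34+j < 49 → j < 15 → 8 active
[0] and(0xe5,0x9d) = 0x85
[1] and(0x78,0x31) = 0x30
[2] and(0x7b,0xd9) = 0x59
[3] and(0x49,0x82) = 0x00
[4] and(0xcd,0x99) = 0x89
[5] and(0xef,0xf1) = 0xe1
[6] and(0x0b,0xcc) = 0x08
[7] and(0xae,0x64) = 0x24

vd[0] = 133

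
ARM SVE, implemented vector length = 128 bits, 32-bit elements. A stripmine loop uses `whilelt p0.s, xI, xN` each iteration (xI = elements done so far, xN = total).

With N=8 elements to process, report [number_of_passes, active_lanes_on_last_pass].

register lanes = 128/32 = 4
iterations = ceil(8/4) = 2; final-pass vl = 4

[iterations, last_vl] = [2, 4]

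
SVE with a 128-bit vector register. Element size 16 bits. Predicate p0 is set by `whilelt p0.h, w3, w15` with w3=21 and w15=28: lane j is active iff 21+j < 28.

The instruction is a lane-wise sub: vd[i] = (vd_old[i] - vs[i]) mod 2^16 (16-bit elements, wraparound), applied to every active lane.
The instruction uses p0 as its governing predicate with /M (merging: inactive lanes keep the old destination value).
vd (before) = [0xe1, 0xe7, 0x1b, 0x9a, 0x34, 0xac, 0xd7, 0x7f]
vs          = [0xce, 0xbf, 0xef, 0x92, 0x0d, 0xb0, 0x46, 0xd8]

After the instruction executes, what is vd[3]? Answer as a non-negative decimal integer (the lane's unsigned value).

register lanes = 128/16 = 8
active while 21+j < 28, i.e. j ∈ [0,7) capped at 8 ⇒ 7
vd[0] sub(0xe1,0xce) -> 0x13
vd[1] sub(0xe7,0xbf) -> 0x28
vd[2] sub(0x1b,0xef) -> 0xff2c
vd[3] sub(0x9a,0x92) -> 0x08
vd[4] sub(0x34,0x0d) -> 0x27
vd[5] sub(0xac,0xb0) -> 0xfffc
vd[6] sub(0xd7,0x46) -> 0x91
vd[7] tail/keep -> 0x7f

vd[3] = 8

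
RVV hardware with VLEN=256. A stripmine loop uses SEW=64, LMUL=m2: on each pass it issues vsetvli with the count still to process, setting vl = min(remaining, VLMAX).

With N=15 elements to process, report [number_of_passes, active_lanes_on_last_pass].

[iterations, last_vl] = [2, 7]

VLMAX = (256 × 2) / 64 = 8 lanes
iterations = ceil(15/8) = 2; final-pass vl = 7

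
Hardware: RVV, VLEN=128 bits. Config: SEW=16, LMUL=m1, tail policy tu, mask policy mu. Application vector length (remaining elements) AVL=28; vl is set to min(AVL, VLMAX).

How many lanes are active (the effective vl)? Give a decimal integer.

vl = 8

lanes per group: 128·1/16 = 8
vl ← min(28, 8) = 8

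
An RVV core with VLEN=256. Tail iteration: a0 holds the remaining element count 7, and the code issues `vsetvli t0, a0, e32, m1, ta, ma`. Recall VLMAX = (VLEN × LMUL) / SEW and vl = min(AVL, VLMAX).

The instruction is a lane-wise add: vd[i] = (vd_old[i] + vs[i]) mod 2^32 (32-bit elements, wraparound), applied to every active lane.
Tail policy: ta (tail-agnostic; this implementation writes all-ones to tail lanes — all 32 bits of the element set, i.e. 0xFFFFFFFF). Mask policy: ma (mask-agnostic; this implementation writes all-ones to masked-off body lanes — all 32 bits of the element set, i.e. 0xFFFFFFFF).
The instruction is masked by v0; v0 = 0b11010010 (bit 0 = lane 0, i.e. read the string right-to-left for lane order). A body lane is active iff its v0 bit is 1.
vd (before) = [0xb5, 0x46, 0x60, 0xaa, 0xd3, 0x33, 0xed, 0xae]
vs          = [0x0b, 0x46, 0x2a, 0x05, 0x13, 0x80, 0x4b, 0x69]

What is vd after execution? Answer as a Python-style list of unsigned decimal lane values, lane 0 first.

VLMAX = VLEN×LMUL/SEW = 256×1/32 = 8
vl = min(AVL, VLMAX) = min(7, 8) = 7
[0] mask-off/ones = 0xffffffff
[1] add(0x46,0x46) = 0x8c
[2] mask-off/ones = 0xffffffff
[3] mask-off/ones = 0xffffffff
[4] add(0xd3,0x13) = 0xe6
[5] mask-off/ones = 0xffffffff
[6] add(0xed,0x4b) = 0x138
[7] tail/ones = 0xffffffff

vd = [4294967295, 140, 4294967295, 4294967295, 230, 4294967295, 312, 4294967295]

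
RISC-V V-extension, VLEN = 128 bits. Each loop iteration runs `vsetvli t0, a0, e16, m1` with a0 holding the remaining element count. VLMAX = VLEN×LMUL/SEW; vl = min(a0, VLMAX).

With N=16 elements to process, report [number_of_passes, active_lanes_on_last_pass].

[iterations, last_vl] = [2, 8]

lanes per group: 128·1/16 = 8
N=16: ⌈16/8⌉ = 2 iters; last vl = 16 − 1×8 = 8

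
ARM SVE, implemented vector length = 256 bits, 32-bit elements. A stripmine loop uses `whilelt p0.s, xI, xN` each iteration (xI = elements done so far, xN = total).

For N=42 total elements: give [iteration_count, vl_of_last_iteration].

[iterations, last_vl] = [6, 2]

register lanes = 256/32 = 8
N=42: ⌈42/8⌉ = 6 iters; last vl = 42 − 5×8 = 2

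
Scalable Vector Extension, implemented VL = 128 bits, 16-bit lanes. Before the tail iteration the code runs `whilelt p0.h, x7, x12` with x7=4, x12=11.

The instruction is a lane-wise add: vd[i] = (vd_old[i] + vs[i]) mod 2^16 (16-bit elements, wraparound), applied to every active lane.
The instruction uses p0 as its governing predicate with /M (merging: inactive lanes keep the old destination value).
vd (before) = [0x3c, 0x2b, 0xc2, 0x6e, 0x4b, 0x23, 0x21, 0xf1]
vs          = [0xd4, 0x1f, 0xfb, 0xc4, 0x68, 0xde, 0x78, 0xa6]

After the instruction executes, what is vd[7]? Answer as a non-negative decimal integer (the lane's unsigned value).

register lanes = 128/16 = 8
whilelt: lane j active iff 4+j < 11 → j < 7 → 7 active
  i=0: add(0x3c,0xd4) → 272
  i=1: add(0x2b,0x1f) → 74
  i=2: add(0xc2,0xfb) → 445
  i=3: add(0x6e,0xc4) → 306
  i=4: add(0x4b,0x68) → 179
  i=5: add(0x23,0xde) → 257
  i=6: add(0x21,0x78) → 153
  i=7: tail/keep → 241

vd[7] = 241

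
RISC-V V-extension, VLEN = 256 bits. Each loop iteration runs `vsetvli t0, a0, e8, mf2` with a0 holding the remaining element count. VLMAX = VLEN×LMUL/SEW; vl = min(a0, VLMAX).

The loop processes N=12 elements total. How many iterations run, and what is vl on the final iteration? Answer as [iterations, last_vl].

VLMAX = VLEN×LMUL/SEW = 256×1/2/8 = 16
12 elements at 16/iter → 1 passes, remainder 12 on the last

[iterations, last_vl] = [1, 12]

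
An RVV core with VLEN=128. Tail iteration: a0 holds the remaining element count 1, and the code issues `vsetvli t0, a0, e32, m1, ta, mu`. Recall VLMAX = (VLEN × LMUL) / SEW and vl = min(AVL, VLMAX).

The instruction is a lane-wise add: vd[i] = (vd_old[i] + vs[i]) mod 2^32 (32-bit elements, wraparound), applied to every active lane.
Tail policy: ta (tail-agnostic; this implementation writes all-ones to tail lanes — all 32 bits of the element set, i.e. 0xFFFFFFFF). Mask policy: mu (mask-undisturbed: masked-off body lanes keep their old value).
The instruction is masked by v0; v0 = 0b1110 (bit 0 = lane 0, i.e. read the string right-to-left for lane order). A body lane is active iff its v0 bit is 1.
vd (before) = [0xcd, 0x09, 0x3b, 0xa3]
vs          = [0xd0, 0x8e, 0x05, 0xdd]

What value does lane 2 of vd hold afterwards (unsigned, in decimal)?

VLMAX = VLEN×LMUL/SEW = 128×1/32 = 4
AVL=1 ≤ VLMAX=4, so vl = 1
vd[0] mask-off/keep -> 0xcd
vd[1] tail/ones -> 0xffffffff
vd[2] tail/ones -> 0xffffffff
vd[3] tail/ones -> 0xffffffff

vd[2] = 4294967295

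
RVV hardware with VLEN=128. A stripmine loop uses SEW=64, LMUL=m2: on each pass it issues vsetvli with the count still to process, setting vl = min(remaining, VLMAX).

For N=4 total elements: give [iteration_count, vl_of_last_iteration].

[iterations, last_vl] = [1, 4]

VLMAX = VLEN×LMUL/SEW = 128×2/64 = 4
4 elements at 4/iter → 1 passes, remainder 4 on the last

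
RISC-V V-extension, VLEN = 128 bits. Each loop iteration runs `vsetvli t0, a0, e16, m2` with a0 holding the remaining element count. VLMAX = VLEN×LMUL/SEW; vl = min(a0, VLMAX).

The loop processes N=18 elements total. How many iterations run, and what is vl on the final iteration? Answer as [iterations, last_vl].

VLMAX = (128 × 2) / 16 = 16 lanes
N=18: ⌈18/16⌉ = 2 iters; last vl = 18 − 1×16 = 2

[iterations, last_vl] = [2, 2]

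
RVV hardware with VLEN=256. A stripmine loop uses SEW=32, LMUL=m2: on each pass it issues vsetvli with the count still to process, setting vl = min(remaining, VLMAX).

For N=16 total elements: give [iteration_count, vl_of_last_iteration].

VLMAX = VLEN×LMUL/SEW = 256×2/32 = 16
iterations = ceil(16/16) = 1; final-pass vl = 16

[iterations, last_vl] = [1, 16]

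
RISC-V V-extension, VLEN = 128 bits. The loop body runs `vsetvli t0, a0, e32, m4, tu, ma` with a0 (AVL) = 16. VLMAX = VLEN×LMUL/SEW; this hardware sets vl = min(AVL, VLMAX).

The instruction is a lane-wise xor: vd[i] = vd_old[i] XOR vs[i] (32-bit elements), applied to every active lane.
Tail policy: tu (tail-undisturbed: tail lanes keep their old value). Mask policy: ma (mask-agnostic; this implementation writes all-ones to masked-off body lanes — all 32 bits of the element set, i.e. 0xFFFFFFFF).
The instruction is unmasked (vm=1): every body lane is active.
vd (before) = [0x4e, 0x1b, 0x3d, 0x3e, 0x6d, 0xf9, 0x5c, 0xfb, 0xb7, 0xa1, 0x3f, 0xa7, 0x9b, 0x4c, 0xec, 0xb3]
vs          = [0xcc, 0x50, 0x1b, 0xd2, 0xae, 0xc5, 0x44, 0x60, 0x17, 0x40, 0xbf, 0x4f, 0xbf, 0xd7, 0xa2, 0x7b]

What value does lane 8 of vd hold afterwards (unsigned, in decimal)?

vd[8] = 160

VLMAX = (128 × 4) / 32 = 16 lanes
vl = min(AVL, VLMAX) = min(16, 16) = 16
  i=0: xor(0x4e,0xcc) → 130
  i=1: xor(0x1b,0x50) → 75
  i=2: xor(0x3d,0x1b) → 38
  i=3: xor(0x3e,0xd2) → 236
  i=4: xor(0x6d,0xae) → 195
  i=5: xor(0xf9,0xc5) → 60
  i=6: xor(0x5c,0x44) → 24
  i=7: xor(0xfb,0x60) → 155
  i=8: xor(0xb7,0x17) → 160
  i=9: xor(0xa1,0x40) → 225
  i=10: xor(0x3f,0xbf) → 128
  i=11: xor(0xa7,0x4f) → 232
  i=12: xor(0x9b,0xbf) → 36
  i=13: xor(0x4c,0xd7) → 155
  i=14: xor(0xec,0xa2) → 78
  i=15: xor(0xb3,0x7b) → 200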